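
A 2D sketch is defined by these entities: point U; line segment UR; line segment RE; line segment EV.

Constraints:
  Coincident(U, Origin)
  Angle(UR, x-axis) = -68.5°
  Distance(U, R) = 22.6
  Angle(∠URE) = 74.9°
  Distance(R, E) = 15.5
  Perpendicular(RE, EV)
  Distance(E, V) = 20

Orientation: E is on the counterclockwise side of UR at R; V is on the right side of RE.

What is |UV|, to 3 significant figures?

42.9

∠URE = 74.9°, so RE runs at -68.5° + (180° − 74.9°) = 36.6° from the x-axis; with |RE| = 15.5, E = R + 15.5·(cos 36.6°, sin 36.6°) = (20.7, -11.8). The perpendicularity gives EV at right angles to RE; with |EV| = 20.0 on the right of RE, V = E + 20.0·(0.596, -0.803) = (32.7, -27.8). Then |UV| = |V − U| = 42.9.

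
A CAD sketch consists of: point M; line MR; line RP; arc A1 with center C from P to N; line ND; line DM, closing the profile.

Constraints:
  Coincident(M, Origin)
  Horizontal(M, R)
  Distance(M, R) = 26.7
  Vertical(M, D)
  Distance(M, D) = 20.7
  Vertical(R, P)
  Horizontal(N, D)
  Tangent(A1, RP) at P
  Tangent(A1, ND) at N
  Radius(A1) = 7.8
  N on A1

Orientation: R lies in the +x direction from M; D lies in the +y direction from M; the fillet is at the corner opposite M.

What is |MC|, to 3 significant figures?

22.9

M is at the origin; M and R share the same y with |MR| = 26.7 and R on the +x side, so R = (26.7, 0.00). MD is vertical with |MD| = 20.7 and D on the +y side, so D = (0.00, 20.7). The virtual corner opposite M is at (26.7, 20.7). A1 meets RP tangentially, so CP is at right angles to RP and tangency of A1 to ND means the radius CN is perpendicular to ND, with radius 7.8, so the center C sits 7.8 in from both sides at C = (18.9, 12.9). Then |MC| = |C − M| = 22.9.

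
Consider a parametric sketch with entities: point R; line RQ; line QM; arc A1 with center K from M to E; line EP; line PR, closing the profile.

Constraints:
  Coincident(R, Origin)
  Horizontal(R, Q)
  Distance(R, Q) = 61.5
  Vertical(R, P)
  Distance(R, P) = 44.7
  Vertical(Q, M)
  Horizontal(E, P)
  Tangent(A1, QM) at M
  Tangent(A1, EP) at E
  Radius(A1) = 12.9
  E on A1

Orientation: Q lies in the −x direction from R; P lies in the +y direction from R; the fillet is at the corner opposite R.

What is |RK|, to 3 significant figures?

58.1

R is at the origin; RQ is horizontal with |RQ| = 61.5 and Q on the −x side, so Q = (-61.5, 0.00). R and P share the same x with |RP| = 44.7 and P on the +y side, so P = (0.00, 44.7). The virtual corner opposite R is at (-61.5, 44.7). A1 meets QM tangentially, so KM is at right angles to QM and tangency of A1 to EP means the radius KE is perpendicular to EP, with radius 12.9, so the center K sits 12.9 in from both sides at K = (-48.6, 31.8). Then |RK| = |K − R| = 58.1.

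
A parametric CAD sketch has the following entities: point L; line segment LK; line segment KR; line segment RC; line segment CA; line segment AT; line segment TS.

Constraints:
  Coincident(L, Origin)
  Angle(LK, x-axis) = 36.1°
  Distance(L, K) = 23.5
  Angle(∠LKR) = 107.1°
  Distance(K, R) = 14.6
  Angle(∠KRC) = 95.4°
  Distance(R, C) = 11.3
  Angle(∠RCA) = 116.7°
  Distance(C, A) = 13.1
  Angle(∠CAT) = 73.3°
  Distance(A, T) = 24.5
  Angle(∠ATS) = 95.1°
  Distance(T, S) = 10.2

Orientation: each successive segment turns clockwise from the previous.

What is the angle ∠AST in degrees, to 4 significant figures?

63.10°

∠CAT = 73.3° gives AT at 68.60° from the x-axis; with |AT| = 24.5, T = (20.67, 19.34). ∠ATS = 95.1° gives TS at -16.30° from the x-axis; with |TS| = 10.2, S = (30.46, 16.48). Then cos ∠AST = SA·ST / (|SA||ST|), giving 63.10°.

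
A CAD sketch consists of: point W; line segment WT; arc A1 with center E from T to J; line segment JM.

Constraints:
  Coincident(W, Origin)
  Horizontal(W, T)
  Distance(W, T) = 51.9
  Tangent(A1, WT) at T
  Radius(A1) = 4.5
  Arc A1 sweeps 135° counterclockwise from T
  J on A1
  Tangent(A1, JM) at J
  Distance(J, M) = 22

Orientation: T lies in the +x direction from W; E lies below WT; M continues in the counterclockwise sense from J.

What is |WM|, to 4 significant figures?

68.35

W is at the origin; W and T share the same y with |WT| = 51.9 and T on the +x side, so T = (51.90, 0.000). The tangent condition forces ET to be normal to WT, so E = T + (0, -4.5) = (51.90, -4.500). On A1, T sits at bearing 90° from E; a 135° counterclockwise sweep puts J at bearing 225°, so J = E + 4.5·(cos 225°, sin 225°) = (48.72, -7.682). Since A1 is tangent to JM there, EJ ⟂ JM, so JM runs along (−sin 225°, cos 225°); with |JM| = 22.0, M = (64.27, -23.24). Then |WM| = |M − W| = 68.35.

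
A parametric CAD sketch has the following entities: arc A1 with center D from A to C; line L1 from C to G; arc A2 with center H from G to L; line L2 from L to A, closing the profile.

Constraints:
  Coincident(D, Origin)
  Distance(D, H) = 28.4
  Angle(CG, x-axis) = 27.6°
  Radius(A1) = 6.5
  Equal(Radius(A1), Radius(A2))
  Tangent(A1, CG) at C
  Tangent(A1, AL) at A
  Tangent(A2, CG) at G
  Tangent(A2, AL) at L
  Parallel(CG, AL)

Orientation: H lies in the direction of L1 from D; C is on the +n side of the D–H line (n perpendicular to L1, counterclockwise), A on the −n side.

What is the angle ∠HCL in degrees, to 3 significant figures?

11.7°

The slot axis is L1's direction at 27.6°, so u = (cos 27.6°, sin 27.6°) = (0.886, 0.463) and n = (−sin 27.6°, cos 27.6°) = (-0.463, 0.886). D is at the origin and H lies 28.4 along u from D, so H = 28.4·u = (25.2, 13.2). Tangency of A1 to both parallel lines with radius 6.5 puts C and A at D ± 6.5·n: C = (-3.01, 5.76), A = (3.01, -5.76). Equal radii place G and L the same way about H: G = H + 6.5·n = (22.2, 18.9), L = H − 6.5·n = (28.2, 7.40). Then cos ∠HCL = CH·CL / (|CH||CL|), giving 11.7°.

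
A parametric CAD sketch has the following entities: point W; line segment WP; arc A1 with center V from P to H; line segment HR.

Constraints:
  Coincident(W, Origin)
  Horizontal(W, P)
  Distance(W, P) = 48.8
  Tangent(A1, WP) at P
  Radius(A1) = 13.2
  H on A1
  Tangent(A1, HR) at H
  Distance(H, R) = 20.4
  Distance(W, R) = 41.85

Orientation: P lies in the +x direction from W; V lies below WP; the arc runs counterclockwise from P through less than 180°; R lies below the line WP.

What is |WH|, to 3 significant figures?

37.4

W is at the origin; WP is horizontal with |WP| = 48.8 and P on the +x side, so P = (48.8, 0.00). A1 meets WP tangentially, so VP is at right angles to WP, so V = P + (0, -13.2) = (48.8, -13.2). Since VH ⟂ HR (tangency), |VR| = √(13.2² + 20.4²) = 24.3 regardless of where H sits on A1. So R lies on both circle(W, 41.85) and circle(V, 24.3); the below-WP intersection is R = (30.3, -28.9). H is the foot of the tangent from R: H = (36.2, -9.38).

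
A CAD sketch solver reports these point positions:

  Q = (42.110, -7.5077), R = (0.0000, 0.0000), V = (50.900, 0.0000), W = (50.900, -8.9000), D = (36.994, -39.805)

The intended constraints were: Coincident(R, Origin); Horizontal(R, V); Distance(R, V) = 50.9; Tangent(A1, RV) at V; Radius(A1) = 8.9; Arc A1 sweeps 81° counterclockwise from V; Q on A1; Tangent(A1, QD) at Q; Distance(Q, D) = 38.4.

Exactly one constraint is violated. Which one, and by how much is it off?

Distance(Q, D) = 38.4 — off by 5.70.

R = (0.00, 0.00) ✓; R.y = 0.00, V.y = 0.00 ✓; |RV| = 50.90 ✓; ∠(WV, VR) = 90.00° ✓; |WV| = 8.900 ✓; bearing(W→Q) − bearing(W→V) = 81.00° ✓; |WQ| = 8.900 ✓; ∠(WQ, QD) = 90.00° ✓; |QD| = 32.70 ✗.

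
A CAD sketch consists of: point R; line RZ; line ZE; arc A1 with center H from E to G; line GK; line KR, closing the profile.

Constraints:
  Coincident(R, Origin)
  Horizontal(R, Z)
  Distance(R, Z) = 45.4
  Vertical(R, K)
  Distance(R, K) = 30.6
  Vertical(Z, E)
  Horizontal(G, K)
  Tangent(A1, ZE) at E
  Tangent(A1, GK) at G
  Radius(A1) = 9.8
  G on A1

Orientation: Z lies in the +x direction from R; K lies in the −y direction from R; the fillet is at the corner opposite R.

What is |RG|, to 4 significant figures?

46.94

The virtual corner opposite R is at (45.40, -30.60). The tangent condition forces HE to be normal to ZE and tangency of A1 to GK means the radius HG is perpendicular to GK, with radius 9.8, so the center H sits 9.8 in from both sides at H = (35.60, -20.80). That places the tangent points at E = (45.40, -20.80) on ZE and G = (35.60, -30.60) on GK. Then |RG| = |G − R| = 46.94.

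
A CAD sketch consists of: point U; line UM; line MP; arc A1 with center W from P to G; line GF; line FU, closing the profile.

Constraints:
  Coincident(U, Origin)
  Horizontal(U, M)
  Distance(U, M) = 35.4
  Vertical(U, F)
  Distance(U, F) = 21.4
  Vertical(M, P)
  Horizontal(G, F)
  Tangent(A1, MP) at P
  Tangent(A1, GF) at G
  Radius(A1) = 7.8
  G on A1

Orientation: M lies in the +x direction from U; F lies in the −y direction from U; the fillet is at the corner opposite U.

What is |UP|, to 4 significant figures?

37.92

U is at the origin; U and M share the same y with |UM| = 35.4 and M on the +x side, so M = (35.40, 0.000). UF is vertical with |UF| = 21.4 and F on the −y side, so F = (0.000, -21.40). The virtual corner opposite U is at (35.40, -21.40). Tangency of A1 to MP means the radius WP is perpendicular to MP and since A1 is tangent to GF there, WG ⟂ GF, with radius 7.8, so the center W sits 7.8 in from both sides at W = (27.60, -13.60). That places the tangent points at P = (35.40, -13.60) on MP and G = (27.60, -21.40) on GF. Then |UP| = |P − U| = 37.92.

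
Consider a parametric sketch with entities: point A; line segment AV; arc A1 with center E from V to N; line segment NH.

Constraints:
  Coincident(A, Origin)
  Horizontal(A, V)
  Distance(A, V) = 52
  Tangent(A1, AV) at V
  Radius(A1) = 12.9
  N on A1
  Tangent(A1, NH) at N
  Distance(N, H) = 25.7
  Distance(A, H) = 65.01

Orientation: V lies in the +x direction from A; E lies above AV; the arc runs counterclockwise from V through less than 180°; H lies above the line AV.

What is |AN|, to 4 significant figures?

66.03

Checks: A.y = 0.00, V.y = 0.00 ✓; |EN| = 12.90 ✓; ∠(EN, NH) = 90.00° ✓; |NH| = 25.70 ✓; |AH| = 65.01 ✓.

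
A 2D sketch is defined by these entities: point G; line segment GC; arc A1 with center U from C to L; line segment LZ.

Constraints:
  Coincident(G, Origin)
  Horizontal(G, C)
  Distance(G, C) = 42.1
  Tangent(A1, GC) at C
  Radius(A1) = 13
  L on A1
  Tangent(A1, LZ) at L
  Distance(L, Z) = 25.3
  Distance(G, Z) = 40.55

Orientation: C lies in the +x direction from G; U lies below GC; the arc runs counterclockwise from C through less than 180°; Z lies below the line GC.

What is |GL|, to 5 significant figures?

31.064

G is at the origin; G and C share the same y with |GC| = 42.1 and C on the +x side, so C = (42.100, 0.0000). A1 meets GC tangentially, so UC is at right angles to GC, so U = C + (0, -13) = (42.100, -13.000). Since UL ⟂ LZ (tangency), |UZ| = √(13.0² + 25.3²) = 28.445 regardless of where L sits on A1. So Z lies on both circle(G, 40.55) and circle(U, 28.445); the below-GC intersection is Z = (22.575, -33.685). L is the foot of the tangent from Z: L = (29.613, -9.3836).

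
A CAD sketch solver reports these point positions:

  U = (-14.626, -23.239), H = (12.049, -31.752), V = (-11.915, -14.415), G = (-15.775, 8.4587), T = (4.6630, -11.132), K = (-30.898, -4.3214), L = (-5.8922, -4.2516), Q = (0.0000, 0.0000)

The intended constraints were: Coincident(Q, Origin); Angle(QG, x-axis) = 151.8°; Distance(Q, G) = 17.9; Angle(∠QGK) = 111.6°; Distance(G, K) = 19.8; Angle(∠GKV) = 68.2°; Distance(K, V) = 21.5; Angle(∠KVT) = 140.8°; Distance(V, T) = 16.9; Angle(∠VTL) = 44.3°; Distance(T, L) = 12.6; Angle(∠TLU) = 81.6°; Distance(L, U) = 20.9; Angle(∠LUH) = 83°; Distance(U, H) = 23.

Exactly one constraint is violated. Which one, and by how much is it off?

Distance(U, H) = 23 — off by 5.00.

Q = (0.00, 0.00) ✓; QG at 151.8° ✓; |QG| = 17.90 ✓; ∠QGK = 111.6° ✓; |GK| = 19.80 ✓; ∠GKV = 68.20° ✓; |KV| = 21.50 ✓; ∠KVT = 140.8° ✓; |VT| = 16.90 ✓; ∠VTL = 44.30° ✓; |TL| = 12.60 ✓; ∠TLU = 81.60° ✓; |LU| = 20.90 ✓; ∠LUH = 83.00° ✓; |UH| = 28.00 ✗.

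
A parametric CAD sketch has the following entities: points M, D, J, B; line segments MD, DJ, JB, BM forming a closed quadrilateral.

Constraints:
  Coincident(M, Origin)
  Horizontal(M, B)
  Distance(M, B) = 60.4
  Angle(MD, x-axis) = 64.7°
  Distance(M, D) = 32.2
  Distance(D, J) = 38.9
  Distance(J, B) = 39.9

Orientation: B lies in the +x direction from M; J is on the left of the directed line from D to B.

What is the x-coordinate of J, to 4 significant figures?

51.42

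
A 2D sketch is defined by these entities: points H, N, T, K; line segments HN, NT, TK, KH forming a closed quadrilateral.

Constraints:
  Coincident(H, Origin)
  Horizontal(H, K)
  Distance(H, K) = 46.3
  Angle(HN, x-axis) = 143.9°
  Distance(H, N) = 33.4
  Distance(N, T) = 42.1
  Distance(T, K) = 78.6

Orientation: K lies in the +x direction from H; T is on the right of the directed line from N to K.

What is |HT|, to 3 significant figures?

36.7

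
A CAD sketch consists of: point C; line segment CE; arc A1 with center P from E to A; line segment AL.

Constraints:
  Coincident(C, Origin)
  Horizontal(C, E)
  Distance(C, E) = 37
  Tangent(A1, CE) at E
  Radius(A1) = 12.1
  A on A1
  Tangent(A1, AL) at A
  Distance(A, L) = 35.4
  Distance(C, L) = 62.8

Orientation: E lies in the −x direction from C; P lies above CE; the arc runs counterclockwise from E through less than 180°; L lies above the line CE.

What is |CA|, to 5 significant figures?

30.586

C is at the origin; CE is horizontal with |CE| = 37.0 and E on the −x side, so E = (-37.000, 0.0000). Since A1 is tangent to CE there, PE ⟂ CE, so P = E + (0, 12.1) = (-37.000, 12.100). Since PA ⟂ AL (tangency), |PL| = √(12.1² + 35.4²) = 37.411 regardless of where A sits on A1. So L lies on both circle(C, 62.8) and circle(P, 37.411); the above-CE intersection is L = (-38.682, 49.473). A is the foot of the tangent from L: A = (-25.738, 16.524).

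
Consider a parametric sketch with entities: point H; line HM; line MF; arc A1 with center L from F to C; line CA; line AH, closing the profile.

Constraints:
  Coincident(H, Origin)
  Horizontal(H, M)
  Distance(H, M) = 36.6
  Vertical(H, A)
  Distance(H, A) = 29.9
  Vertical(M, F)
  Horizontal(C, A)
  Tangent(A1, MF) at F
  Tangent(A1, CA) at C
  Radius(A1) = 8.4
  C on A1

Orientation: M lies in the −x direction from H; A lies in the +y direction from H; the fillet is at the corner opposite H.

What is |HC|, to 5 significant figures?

41.100

H is at the origin; HM is horizontal with |HM| = 36.6 and M on the −x side, so M = (-36.600, 0.0000). HA is vertical with |HA| = 29.9 and A on the +y side, so A = (0.0000, 29.900). The virtual corner opposite H is at (-36.600, 29.900). Tangency of A1 to MF means the radius LF is perpendicular to MF and the tangent condition forces LC to be normal to CA, with radius 8.4, so the center L sits 8.4 in from both sides at L = (-28.200, 21.500). That places the tangent points at F = (-36.600, 21.500) on MF and C = (-28.200, 29.900) on CA. Then |HC| = |C − H| = 41.100.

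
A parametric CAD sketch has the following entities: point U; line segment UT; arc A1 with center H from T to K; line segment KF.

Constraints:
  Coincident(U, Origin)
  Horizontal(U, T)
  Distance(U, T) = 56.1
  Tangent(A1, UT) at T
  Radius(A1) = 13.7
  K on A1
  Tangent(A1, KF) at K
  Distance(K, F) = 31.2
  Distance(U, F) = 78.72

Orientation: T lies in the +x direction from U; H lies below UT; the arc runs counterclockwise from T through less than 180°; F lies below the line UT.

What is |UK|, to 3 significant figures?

49.9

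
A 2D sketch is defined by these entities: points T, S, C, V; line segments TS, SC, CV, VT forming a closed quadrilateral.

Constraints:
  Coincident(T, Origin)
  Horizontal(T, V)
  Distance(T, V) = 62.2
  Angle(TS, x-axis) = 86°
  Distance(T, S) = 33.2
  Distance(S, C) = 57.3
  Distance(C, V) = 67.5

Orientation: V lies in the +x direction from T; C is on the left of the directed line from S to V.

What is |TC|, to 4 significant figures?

82.43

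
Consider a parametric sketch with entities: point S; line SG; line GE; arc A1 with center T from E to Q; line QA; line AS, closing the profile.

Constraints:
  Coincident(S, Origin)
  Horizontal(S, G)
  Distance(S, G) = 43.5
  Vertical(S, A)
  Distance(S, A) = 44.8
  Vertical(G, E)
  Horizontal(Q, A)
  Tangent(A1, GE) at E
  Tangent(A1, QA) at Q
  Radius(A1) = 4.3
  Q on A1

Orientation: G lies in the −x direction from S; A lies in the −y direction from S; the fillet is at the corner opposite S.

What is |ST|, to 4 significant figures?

56.36

S is at the origin; S and G share the same y with |SG| = 43.5 and G on the −x side, so G = (-43.50, 0.000). S and A share the same x with |SA| = 44.8 and A on the −y side, so A = (0.000, -44.80). The virtual corner opposite S is at (-43.50, -44.80). The tangent condition forces TE to be normal to GE and the tangent condition forces TQ to be normal to QA, with radius 4.3, so the center T sits 4.3 in from both sides at T = (-39.20, -40.50). Then |ST| = |T − S| = 56.36.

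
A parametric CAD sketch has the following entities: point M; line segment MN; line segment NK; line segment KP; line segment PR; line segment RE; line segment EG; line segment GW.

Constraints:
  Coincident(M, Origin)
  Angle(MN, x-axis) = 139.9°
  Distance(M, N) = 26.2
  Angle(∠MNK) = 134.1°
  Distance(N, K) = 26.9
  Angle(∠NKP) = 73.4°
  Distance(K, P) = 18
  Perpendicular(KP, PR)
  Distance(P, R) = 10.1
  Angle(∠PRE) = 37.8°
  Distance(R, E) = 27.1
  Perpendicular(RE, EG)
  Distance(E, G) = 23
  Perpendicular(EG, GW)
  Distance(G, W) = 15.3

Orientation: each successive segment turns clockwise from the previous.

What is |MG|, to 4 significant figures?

64.30

M is at the origin; MN runs at 139.9° with length 26.2, so N = (-20.04, 16.88). ∠MNK = 134.1° gives NK at 94.00° from the x-axis; with |NK| = 26.9, K = (-21.92, 43.71). ∠NKP = 73.4° gives KP at -12.60° from the x-axis; with |KP| = 18.0, P = (-4.351, 39.78). The perpendicularity gives PR at right angles to KP, so PR runs at -102.6°; with |PR| = 10.1, R = (-6.554, 29.93). ∠PRE = 37.8° gives RE at 115.2° from the x-axis; with |RE| = 27.1, E = (-18.09, 54.45). RE is perpendicular to EG, so EG runs at 25.20°; with |EG| = 23.0, G = (2.718, 64.24). Then |MG| = |G − M| = 64.30.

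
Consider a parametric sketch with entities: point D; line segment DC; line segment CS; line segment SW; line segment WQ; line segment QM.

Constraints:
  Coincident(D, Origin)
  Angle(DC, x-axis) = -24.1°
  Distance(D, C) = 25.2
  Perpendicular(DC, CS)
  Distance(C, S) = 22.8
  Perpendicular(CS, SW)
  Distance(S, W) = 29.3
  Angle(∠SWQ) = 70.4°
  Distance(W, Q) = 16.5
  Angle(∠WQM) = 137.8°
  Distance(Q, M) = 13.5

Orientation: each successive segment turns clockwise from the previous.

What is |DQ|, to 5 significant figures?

7.3966

CS ⟂ SW, so SW runs at 155.90°; with |SW| = 29.3, W = (-13.053, -19.138). ∠SWQ = 70.4° gives WQ at 46.300° from the x-axis; with |WQ| = 16.5, Q = (-1.6530, -7.2095). Then |DQ| = |Q − D| = 7.3966.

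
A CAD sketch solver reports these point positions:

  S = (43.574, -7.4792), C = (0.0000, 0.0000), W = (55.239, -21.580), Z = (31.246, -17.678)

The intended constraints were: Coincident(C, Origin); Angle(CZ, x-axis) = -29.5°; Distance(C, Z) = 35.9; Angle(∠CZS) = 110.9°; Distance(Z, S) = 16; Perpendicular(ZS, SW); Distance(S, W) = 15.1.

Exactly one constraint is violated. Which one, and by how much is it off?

Distance(S, W) = 15.1 — off by 3.20.

C = (0.00, 0.00) ✓; CZ at -29.50° ✓; |CZ| = 35.90 ✓; ∠CZS = 110.9° ✓; |ZS| = 16.00 ✓; ∠(ZS, SW) = 90.00° ✓; |SW| = 18.30 ✗.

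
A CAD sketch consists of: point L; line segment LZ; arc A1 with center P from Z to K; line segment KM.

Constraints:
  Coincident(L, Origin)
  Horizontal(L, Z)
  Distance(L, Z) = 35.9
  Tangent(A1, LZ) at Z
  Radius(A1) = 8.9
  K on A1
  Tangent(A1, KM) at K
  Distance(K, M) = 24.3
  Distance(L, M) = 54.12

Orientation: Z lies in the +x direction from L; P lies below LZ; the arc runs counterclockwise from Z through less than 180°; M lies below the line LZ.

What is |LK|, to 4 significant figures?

31.71

Checks: |PK| = 8.900 ✓; ∠(PK, KM) = 90.00° ✓; |KM| = 24.30 ✓; |LM| = 54.12 ✓.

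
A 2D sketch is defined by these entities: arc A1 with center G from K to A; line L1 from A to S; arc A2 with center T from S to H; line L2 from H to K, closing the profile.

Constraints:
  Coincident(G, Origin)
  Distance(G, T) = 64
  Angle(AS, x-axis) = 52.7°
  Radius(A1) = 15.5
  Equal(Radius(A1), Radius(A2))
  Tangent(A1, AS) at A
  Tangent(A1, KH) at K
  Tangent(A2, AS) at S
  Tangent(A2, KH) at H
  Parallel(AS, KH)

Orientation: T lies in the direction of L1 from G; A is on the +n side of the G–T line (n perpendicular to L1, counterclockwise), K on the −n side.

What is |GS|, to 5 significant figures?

65.850

The slot axis is L1's direction at 52.7°, so u = (cos 52.7°, sin 52.7°) = (0.60599, 0.79547) and n = (−sin 52.7°, cos 52.7°) = (-0.79547, 0.60599). G is at the origin and T lies 64.0 along u from G, so T = 64.0·u = (38.783, 50.910). Tangency of A1 to both parallel lines with radius 15.5 puts A and K at G ± 15.5·n: A = (-12.330, 9.3928), K = (12.330, -9.3928). Equal radii place S and H the same way about T: S = T + 15.5·n = (26.453, 60.303), H = T − 15.5·n = (51.113, 41.517). Then |GS| = |S − G| = 65.850.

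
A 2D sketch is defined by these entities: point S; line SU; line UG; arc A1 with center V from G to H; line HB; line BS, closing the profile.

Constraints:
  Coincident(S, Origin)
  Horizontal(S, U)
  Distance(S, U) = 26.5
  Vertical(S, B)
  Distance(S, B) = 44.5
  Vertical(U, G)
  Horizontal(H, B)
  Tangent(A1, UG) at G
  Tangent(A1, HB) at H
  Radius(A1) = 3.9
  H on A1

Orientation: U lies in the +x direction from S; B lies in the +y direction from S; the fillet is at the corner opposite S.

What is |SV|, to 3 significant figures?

46.5

S is at the origin; SU is horizontal with |SU| = 26.5 and U on the +x side, so U = (26.5, 0.00). S and B share the same x with |SB| = 44.5 and B on the +y side, so B = (0.00, 44.5). The virtual corner opposite S is at (26.5, 44.5). Since A1 is tangent to UG there, VG ⟂ UG and A1 meets HB tangentially, so VH is at right angles to HB, with radius 3.9, so the center V sits 3.9 in from both sides at V = (22.6, 40.6). Then |SV| = |V − S| = 46.5.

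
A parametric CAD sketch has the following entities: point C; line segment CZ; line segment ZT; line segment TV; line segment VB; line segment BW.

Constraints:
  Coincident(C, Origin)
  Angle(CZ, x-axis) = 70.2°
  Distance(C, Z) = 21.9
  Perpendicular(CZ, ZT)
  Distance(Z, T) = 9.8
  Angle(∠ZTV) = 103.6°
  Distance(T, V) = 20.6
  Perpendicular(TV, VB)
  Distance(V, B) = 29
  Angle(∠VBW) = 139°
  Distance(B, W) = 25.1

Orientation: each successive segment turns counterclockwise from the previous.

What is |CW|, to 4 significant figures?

36.43

TV ⟂ VB, so VB runs at -33.40°; with |VB| = 29.0, B = (11.07, -9.237). ∠VBW = 139.0° gives BW at 7.600° from the x-axis; with |BW| = 25.1, W = (35.95, -5.917). Then |CW| = |W − C| = 36.43.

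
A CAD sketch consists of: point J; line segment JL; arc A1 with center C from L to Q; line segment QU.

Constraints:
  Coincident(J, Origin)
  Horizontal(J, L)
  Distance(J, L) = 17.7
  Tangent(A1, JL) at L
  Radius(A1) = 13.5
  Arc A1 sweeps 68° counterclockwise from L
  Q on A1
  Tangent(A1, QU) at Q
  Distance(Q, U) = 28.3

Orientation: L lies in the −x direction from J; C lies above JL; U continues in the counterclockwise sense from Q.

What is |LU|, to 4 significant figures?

41.68

On A1, L sits at bearing -90° from C; a 68° counterclockwise sweep puts Q at bearing -22°, so Q = C + 13.5·(cos -22°, sin -22°) = (-5.183, 8.443). Tangency of A1 to QU means the radius CQ is perpendicular to QU, so QU runs along (−sin -22°, cos -22°); with |QU| = 28.3, U = (5.418, 34.68). Then |LU| = |U − L| = 41.68.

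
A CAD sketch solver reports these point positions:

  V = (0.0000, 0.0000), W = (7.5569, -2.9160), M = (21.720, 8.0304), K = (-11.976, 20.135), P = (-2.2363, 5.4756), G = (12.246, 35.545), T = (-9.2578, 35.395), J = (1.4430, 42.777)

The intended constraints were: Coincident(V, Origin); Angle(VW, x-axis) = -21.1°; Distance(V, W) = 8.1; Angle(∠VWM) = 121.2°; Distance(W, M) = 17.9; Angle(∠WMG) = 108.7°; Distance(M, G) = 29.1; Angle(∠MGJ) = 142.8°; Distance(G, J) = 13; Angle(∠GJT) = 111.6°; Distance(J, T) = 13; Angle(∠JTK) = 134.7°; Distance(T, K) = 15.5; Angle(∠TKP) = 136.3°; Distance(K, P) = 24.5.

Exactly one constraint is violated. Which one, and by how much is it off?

Distance(K, P) = 24.5 — off by 6.90.

V = (0.00, 0.00) ✓; VW at -21.10° ✓; |VW| = 8.100 ✓; ∠VWM = 121.2° ✓; |WM| = 17.90 ✓; ∠WMG = 108.7° ✓; |MG| = 29.10 ✓; ∠MGJ = 142.8° ✓; |GJ| = 13.00 ✓; ∠GJT = 111.6° ✓; |JT| = 13.00 ✓; ∠JTK = 134.7° ✓; |TK| = 15.50 ✓; ∠TKP = 136.3° ✓; |KP| = 17.60 ✗.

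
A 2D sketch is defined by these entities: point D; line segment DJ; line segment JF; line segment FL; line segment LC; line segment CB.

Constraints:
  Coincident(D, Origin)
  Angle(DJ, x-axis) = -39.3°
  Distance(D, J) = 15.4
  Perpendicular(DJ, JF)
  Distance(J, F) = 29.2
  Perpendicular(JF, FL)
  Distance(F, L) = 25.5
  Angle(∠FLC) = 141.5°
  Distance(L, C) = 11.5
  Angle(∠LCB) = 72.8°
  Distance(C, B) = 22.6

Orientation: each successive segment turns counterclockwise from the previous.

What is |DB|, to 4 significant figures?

9.315

D is at the origin; DJ runs at -39.3° with length 15.4, so J = (11.92, -9.754). DJ ⟂ JF, so JF runs at 50.70°; with |JF| = 29.2, F = (30.41, 12.84). JF ⟂ FL, so FL runs at 140.7°; with |FL| = 25.5, L = (10.68, 28.99). ∠FLC = 141.5° gives LC at 179.2° from the x-axis; with |LC| = 11.5, C = (-0.8199, 29.15). ∠LCB = 72.8° gives CB at -73.60° from the x-axis; with |CB| = 22.6, B = (5.561, 7.473). Then |DB| = |B − D| = 9.315.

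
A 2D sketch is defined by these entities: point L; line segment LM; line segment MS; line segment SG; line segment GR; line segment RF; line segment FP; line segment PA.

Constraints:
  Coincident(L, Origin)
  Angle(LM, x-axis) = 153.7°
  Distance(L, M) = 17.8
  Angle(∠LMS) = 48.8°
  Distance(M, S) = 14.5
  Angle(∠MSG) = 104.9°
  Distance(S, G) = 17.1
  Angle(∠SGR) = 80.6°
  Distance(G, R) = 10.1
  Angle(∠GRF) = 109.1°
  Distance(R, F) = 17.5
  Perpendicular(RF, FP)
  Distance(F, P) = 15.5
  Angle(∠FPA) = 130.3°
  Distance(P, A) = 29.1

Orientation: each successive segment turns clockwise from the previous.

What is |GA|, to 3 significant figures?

24.8

L is at the origin; LM runs at 153.7° with length 17.8, so M = (-16.0, 7.89). ∠LMS = 48.8° gives MS at 22.5° from the x-axis; with |MS| = 14.5, S = (-2.56, 13.4). ∠MSG = 104.9° gives SG at -52.6° from the x-axis; with |SG| = 17.1, G = (7.82, -0.149). ∠SGR = 80.6° gives GR at -152° from the x-axis; with |GR| = 10.1, R = (-1.09, -4.89). ∠GRF = 109.1° gives RF at 137° from the x-axis; with |RF| = 17.5, F = (-13.9, 7.02). The perpendicularity gives FP at right angles to RF, so FP runs at 47.1°; with |FP| = 15.5, P = (-3.36, 18.4). ∠FPA = 130.3° gives PA at -2.60° from the x-axis; with |PA| = 29.1, A = (25.7, 17.1). Then |GA| = |A − G| = 24.8.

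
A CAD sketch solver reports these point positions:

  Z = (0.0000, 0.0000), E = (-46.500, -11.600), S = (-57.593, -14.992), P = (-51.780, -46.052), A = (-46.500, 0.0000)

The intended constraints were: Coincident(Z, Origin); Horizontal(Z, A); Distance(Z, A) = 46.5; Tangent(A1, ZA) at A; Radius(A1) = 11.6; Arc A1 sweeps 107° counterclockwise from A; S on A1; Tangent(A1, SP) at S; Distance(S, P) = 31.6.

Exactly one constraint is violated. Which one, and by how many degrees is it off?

Tangent(A1, SP) at S — off by 6.40°.

Z = (0.00, 0.00) ✓; Z.y = 0.00, A.y = 0.00 ✓; |ZA| = 46.50 ✓; ∠(EA, AZ) = 90.00° ✓; |EA| = 11.60 ✓; bearing(E→S) − bearing(E→A) = 107.0° ✓; |ES| = 11.60 ✓; ∠(ES, SP) = 96.40° ✗; |SP| = 31.60 ✓.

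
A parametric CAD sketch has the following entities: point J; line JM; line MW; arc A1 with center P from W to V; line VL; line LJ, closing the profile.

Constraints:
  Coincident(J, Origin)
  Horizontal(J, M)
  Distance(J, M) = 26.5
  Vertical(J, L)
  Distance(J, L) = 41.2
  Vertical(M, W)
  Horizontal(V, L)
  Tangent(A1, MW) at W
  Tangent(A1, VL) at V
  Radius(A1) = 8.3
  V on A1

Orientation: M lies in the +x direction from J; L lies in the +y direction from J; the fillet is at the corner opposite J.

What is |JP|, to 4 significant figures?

37.60

J is at the origin; JM is horizontal with |JM| = 26.5 and M on the +x side, so M = (26.50, 0.000). JL is vertical with |JL| = 41.2 and L on the +y side, so L = (0.000, 41.20). The virtual corner opposite J is at (26.50, 41.20). Since A1 is tangent to MW there, PW ⟂ MW and since A1 is tangent to VL there, PV ⟂ VL, with radius 8.3, so the center P sits 8.3 in from both sides at P = (18.20, 32.90). Then |JP| = |P − J| = 37.60.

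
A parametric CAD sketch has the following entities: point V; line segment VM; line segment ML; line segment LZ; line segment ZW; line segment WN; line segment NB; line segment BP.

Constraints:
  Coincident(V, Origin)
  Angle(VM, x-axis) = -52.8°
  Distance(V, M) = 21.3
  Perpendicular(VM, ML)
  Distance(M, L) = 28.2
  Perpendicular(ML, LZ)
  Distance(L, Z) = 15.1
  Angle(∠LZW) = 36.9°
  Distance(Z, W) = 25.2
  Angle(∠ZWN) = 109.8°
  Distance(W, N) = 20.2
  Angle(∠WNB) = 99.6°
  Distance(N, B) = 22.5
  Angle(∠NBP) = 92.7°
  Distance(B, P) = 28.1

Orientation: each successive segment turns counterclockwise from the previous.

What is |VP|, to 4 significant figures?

35.59

V is at the origin; VM runs at -52.8° with length 21.3, so M = (12.88, -16.97). The perpendicularity gives ML at right angles to VM, so ML runs at 37.20°; with |ML| = 28.2, L = (35.34, 0.08361). ML is perpendicular to LZ, so LZ runs at 127.2°; with |LZ| = 15.1, Z = (26.21, 12.11). ∠LZW = 36.9° gives ZW at -89.70° from the x-axis; with |ZW| = 25.2, W = (26.34, -13.09). ∠ZWN = 109.8° gives WN at -19.50° from the x-axis; with |WN| = 20.2, N = (45.38, -19.83). ∠WNB = 99.6° gives NB at 60.90° from the x-axis; with |NB| = 22.5, B = (56.33, -0.1715). ∠NBP = 92.7° gives BP at 148.2° from the x-axis; with |BP| = 28.1, P = (32.44, 14.64). Then |VP| = |P − V| = 35.59.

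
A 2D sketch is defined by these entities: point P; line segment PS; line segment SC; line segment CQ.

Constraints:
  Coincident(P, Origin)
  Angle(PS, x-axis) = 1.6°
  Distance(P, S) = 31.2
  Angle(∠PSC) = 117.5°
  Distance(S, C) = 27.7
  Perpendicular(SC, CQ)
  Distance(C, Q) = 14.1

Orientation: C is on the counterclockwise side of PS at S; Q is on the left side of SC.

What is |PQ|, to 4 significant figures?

44.24

P is at the origin; PS runs at 1.6° with length 31.2, so S = 31.2·(cos 1.6°, sin 1.6°) = (31.19, 0.8712). ∠PSC = 117.5°, so SC runs at 1.6° + (180° − 117.5°) = 64.10° from the x-axis; with |SC| = 27.7, C = S + 27.7·(cos 64.10°, sin 64.10°) = (43.29, 25.79). SC is perpendicular to CQ; with |CQ| = 14.1 on the left of SC, Q = C + 14.1·(-0.8996, 0.4368) = (30.60, 31.95). Then |PQ| = |Q − P| = 44.24.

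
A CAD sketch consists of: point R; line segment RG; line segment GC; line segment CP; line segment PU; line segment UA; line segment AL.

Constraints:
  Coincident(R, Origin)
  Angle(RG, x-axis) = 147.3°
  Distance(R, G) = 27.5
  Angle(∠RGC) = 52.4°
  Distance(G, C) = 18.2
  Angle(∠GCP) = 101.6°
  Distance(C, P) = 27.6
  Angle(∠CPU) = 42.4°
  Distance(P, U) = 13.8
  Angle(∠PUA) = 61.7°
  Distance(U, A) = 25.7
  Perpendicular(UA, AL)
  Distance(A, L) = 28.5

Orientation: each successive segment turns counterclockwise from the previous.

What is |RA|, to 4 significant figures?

23.58

∠CPU = 42.4° gives PU at 130.9° from the x-axis; with |PU| = 13.8, U = (-3.211, 3.934). ∠PUA = 61.7° gives UA at -110.8° from the x-axis; with |UA| = 25.7, A = (-12.34, -20.09). Then |RA| = |A − R| = 23.58.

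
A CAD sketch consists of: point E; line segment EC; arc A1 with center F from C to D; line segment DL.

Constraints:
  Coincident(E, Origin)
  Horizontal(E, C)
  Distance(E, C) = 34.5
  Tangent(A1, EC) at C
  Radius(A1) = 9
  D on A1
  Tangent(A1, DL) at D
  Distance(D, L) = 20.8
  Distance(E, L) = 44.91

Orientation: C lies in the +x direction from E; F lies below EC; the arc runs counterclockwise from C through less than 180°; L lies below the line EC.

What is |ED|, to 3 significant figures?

28.4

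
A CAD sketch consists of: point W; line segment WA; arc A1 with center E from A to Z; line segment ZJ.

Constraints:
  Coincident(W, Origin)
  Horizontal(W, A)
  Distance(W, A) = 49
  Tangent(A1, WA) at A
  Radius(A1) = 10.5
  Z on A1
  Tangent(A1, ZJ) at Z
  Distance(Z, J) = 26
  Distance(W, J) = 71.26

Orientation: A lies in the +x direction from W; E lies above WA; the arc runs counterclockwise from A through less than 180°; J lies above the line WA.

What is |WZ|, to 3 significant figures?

60.2

W is at the origin; W and A share the same y with |WA| = 49.0 and A on the +x side, so A = (49.0, 0.00). A1 meets WA tangentially, so EA is at right angles to WA, so E = A + (0, 10.5) = (49.0, 10.5). Since EZ ⟂ ZJ (tangency), |EJ| = √(10.5² + 26.0²) = 28.0 regardless of where Z sits on A1. So J lies on both circle(W, 71.26) and circle(E, 28.0); the above-WA intersection is J = (61.8, 35.4). Z is the foot of the tangent from J: Z = (59.5, 9.54).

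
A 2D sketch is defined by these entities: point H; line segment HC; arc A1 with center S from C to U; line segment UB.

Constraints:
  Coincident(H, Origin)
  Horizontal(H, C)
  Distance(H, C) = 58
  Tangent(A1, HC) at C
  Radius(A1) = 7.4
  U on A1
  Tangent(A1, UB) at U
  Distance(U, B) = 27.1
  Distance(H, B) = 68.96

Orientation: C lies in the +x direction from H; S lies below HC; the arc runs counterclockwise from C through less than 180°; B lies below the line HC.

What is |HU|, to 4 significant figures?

51.85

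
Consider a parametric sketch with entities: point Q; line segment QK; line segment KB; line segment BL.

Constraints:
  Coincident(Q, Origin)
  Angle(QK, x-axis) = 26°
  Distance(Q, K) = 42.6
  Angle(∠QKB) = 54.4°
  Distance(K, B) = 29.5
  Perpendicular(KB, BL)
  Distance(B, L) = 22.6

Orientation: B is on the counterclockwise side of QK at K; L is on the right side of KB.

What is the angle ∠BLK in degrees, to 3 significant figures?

52.5°

Q is at the origin; QK runs at 26.0° with length 42.6, so K = 42.6·(cos 26.0°, sin 26.0°) = (38.3, 18.7). ∠QKB = 54.4°, so KB runs at 26.0° + (180° − 54.4°) = 152° from the x-axis; with |KB| = 29.5, B = K + 29.5·(cos 152°, sin 152°) = (12.3, 32.7). KB is perpendicular to BL; with |BL| = 22.6 on the right of KB, L = B + 22.6·(0.476, 0.880) = (23.1, 52.6). Then cos ∠BLK = LB·LK / (|LB||LK|), giving 52.5°.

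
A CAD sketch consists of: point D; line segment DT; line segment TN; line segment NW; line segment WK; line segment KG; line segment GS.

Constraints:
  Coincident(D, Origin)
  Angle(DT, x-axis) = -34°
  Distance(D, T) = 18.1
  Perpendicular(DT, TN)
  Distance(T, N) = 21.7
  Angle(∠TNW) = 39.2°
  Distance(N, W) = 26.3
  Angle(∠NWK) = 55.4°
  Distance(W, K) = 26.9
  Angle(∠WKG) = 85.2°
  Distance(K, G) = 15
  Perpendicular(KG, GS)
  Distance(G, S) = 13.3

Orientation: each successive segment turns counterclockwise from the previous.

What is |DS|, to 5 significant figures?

20.552

D is at the origin; DT runs at -34.0° with length 18.1, so T = (15.006, -10.121). The perpendicularity gives TN at right angles to DT, so TN runs at 56.000°; with |TN| = 21.7, N = (27.140, 7.8687). ∠TNW = 39.2° gives NW at -163.20° from the x-axis; with |NW| = 26.3, W = (1.9626, 0.26719). ∠NWK = 55.4° gives WK at -38.600° from the x-axis; with |WK| = 26.9, K = (22.985, -16.515). ∠WKG = 85.2° gives KG at 56.200° from the x-axis; with |KG| = 15.0, G = (31.330, -4.0504). The perpendicularity gives GS at right angles to KG, so GS runs at 146.20°; with |GS| = 13.3, S = (20.278, 3.3483). Then |DS| = |S − D| = 20.552.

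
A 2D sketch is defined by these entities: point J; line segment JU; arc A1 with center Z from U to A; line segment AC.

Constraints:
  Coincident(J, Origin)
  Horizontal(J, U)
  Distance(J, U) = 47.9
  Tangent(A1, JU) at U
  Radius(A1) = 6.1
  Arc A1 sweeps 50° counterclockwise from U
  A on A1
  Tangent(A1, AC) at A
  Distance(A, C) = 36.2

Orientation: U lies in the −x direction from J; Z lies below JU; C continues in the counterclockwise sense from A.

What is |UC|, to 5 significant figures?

40.931

J is at the origin; J and U share the same y with |JU| = 47.9 and U on the −x side, so U = (-47.900, 0.0000). A1 meets JU tangentially, so ZU is at right angles to JU, so Z = U + (0, -6.1) = (-47.900, -6.1000). On A1, U sits at bearing 90° from Z; a 50° counterclockwise sweep puts A at bearing 140°, so A = Z + 6.1·(cos 140°, sin 140°) = (-52.573, -2.1790). A1 meets AC tangentially, so ZA is at right angles to AC, so AC runs along (−sin 140°, cos 140°); with |AC| = 36.2, C = (-75.842, -29.910). Then |UC| = |C − U| = 40.931.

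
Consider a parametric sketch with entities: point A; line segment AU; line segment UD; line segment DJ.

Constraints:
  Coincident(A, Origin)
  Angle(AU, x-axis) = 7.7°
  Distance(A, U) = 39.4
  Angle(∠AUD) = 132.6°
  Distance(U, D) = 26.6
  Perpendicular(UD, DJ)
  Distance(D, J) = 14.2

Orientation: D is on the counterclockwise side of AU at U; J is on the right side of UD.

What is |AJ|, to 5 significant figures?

68.586

A is at the origin; AU runs at 7.7° with length 39.4, so U = 39.4·(cos 7.7°, sin 7.7°) = (39.045, 5.2791). ∠AUD = 132.6°, so UD runs at 7.7° + (180° − 132.6°) = 55.100° from the x-axis; with |UD| = 26.6, D = U + 26.6·(cos 55.100°, sin 55.100°) = (54.264, 27.095). UD ⟂ DJ; with |DJ| = 14.2 on the right of UD, J = D + 14.2·(0.82015, -0.57215) = (65.910, 18.971). Then |AJ| = |J − A| = 68.586.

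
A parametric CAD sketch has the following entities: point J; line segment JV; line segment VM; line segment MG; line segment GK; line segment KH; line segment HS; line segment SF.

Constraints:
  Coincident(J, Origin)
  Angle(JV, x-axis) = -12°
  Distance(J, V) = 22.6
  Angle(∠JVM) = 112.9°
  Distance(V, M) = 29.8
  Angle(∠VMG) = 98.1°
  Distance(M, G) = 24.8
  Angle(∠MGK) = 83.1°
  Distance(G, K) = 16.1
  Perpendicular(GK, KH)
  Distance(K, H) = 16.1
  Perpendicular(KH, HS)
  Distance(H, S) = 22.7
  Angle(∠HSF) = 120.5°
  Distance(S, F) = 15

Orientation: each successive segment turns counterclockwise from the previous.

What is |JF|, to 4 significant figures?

56.23

J is at the origin; JV runs at -12.0° with length 22.6, so V = (22.11, -4.699). ∠JVM = 112.9° gives VM at 55.10° from the x-axis; with |VM| = 29.8, M = (39.16, 19.74). ∠VMG = 98.1° gives MG at 137.0° from the x-axis; with |MG| = 24.8, G = (21.02, 36.66). ∠MGK = 83.1° gives GK at -126.1° from the x-axis; with |GK| = 16.1, K = (11.53, 23.65). GK ⟂ KH, so KH runs at -36.10°; with |KH| = 16.1, H = (24.54, 14.16). KH ⟂ HS, so HS runs at 53.90°; with |HS| = 22.7, S = (37.92, 32.50). ∠HSF = 120.5° gives SF at 113.4° from the x-axis; with |SF| = 15.0, F = (31.96, 46.27). Then |JF| = |F − J| = 56.23.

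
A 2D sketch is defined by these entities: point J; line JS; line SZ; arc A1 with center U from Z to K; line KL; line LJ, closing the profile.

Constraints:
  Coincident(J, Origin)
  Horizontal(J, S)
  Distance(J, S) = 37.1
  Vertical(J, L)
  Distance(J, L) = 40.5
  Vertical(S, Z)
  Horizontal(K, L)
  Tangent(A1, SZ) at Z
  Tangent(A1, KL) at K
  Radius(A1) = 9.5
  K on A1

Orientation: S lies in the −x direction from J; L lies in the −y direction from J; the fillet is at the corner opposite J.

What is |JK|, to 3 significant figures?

49.0

J is at the origin; J and S share the same y with |JS| = 37.1 and S on the −x side, so S = (-37.1, 0.00). JL is vertical with |JL| = 40.5 and L on the −y side, so L = (0.00, -40.5). The virtual corner opposite J is at (-37.1, -40.5). The tangent condition forces UZ to be normal to SZ and A1 meets KL tangentially, so UK is at right angles to KL, with radius 9.5, so the center U sits 9.5 in from both sides at U = (-27.6, -31.0). That places the tangent points at Z = (-37.1, -31.0) on SZ and K = (-27.6, -40.5) on KL. Then |JK| = |K − J| = 49.0.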